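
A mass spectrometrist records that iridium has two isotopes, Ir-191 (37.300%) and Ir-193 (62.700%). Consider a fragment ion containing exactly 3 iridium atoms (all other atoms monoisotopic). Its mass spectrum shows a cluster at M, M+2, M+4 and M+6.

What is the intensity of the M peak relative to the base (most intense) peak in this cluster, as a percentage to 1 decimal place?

11.8%

Term probabilities: M 0.0519, M+2 0.2617, M+4 0.4399, M+6 0.2465. Base peak = M+4.
P(M+4) = C(3,2) × 0.37300^1 × 0.62700^2 = 3 × 0.3730 × 0.393129 = 0.439911 (base)
P(M) = C(3,0) × 0.37300^3 × 0.62700^0 = 1 × 0.05189512 × 1.0000 = 0.051895
Relative intensity = 0.051895 / 0.439911 × 100 = 11.8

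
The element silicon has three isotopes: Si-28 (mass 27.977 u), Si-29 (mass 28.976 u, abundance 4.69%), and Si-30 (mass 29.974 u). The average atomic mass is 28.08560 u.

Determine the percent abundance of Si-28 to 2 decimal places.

The remaining 95.31% is split between Si-28 (fraction x) and Si-30 (fraction 0.9531 − x).
Substituting: 27.977x + 29.974(0.9531 − x) = 26.7266256
(27.977 − 29.974)x = -1.8415938  ⇒  x = 0.92218, y = 0.03092
Si-28: 92.22%, Si-30: 3.09%.

92.22%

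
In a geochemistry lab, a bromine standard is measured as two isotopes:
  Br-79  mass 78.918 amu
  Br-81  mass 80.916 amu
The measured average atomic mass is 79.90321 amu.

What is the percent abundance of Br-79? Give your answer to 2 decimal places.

Writing the weighted mean with unknown fraction x of Br-79:
78.918·x + 80.916·(1 − x) = 79.90321
(78.918 − 80.916)·x = 79.90321 − 80.916
x = -1.01279 / -1.998 = 0.50690 → 50.69% Br-79, 49.31% Br-81.

50.69%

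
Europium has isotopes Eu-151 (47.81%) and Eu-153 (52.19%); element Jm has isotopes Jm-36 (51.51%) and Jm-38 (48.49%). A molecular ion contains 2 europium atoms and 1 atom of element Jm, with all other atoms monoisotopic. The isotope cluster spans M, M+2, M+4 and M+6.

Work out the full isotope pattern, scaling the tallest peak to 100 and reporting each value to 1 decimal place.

30.8 : 96.2 : 100.0 : 34.5

Europium pattern (n=2): 0.22857961 : 0.49904078 : 0.27237961
Element Jm pattern (n=1): 0.5151 : 0.4849
Convolve the two distributions (both contribute in 2-u steps):
  M: 0.22857961×0.5151 = 0.117741
  M+2: 0.22857961×0.4849 + 0.49904078×0.5151 = 0.367894
  M+4: 0.49904078×0.4849 + 0.27237961×0.5151 = 0.382288
  M+6: 0.27237961×0.4849 = 0.132077
Scale to base peak (0.382288) = 100: 30.8 : 96.2 : 100.0 : 34.5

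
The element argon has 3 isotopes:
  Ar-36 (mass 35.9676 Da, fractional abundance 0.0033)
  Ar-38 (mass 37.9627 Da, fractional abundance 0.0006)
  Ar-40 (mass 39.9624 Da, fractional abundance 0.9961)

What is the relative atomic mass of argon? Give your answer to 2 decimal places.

39.95 Da

Average mass = Σ (abundance × isotope mass) = 0.0033 × 35.9676 + 0.0006 × 37.9627 + 0.9961 × 39.9624
= 0.11869 + 0.02278 + 39.80655 = 39.94802 Da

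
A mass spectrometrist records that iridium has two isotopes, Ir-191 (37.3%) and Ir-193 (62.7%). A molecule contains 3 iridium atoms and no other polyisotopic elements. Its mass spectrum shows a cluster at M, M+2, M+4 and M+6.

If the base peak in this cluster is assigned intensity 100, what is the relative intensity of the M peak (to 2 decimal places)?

11.80

Binomial terms of (0.373 + 0.627)^3: M 0.0519, M+2 0.2617, M+4 0.4399, M+6 0.2465 → M+4 is the base peak.
P(M+4) = C(3,2) × 0.373^1 × 0.627^2 = 3 × 0.3730 × 0.393129 = 0.439911 (base)
P(M) = C(3,0) × 0.373^3 × 0.627^0 = 1 × 0.05189512 × 1.0000 = 0.051895
Relative intensity = 0.051895 / 0.439911 × 100 = 11.80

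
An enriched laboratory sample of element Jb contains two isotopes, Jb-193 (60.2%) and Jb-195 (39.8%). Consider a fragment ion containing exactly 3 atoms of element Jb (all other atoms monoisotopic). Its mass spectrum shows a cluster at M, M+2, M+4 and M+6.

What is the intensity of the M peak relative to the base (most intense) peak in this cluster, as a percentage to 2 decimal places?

50.42%

Term probabilities: M 0.2182, M+2 0.4327, M+4 0.2861, M+6 0.0630. Base peak = M+2.
P(M+2) = C(3,1) × 0.602^2 × 0.398^1 = 3 × 0.362404 × 0.3980 = 0.432710 (base)
P(M) = C(3,0) × 0.602^3 × 0.398^0 = 1 × 0.21816721 × 1.0000 = 0.218167
Relative intensity = 0.218167 / 0.432710 × 100 = 50.42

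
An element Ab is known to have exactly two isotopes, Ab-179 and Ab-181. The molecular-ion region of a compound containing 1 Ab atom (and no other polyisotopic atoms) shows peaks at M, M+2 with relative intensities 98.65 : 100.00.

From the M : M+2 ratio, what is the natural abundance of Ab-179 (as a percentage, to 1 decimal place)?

49.7%

Let p = fractional abundance of Ab-179. I(M+2)/I(M) = [C(1,1)·p^0·(1−p)] / p^1 = 1·(1−p)/p = 100.00/98.65 = 1.0137
(1−p)/p = 1.0137/1 = 1.0137  ⇒  p = 1/(1 + 1.0137) = 0.4966
Ab-179: 49.7%, Ab-181: 50.3%.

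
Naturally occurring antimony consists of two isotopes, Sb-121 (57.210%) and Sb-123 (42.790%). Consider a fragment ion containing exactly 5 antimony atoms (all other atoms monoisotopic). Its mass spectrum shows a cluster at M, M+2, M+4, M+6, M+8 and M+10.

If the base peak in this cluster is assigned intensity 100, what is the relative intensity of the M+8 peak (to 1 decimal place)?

Term probabilities: M 0.0613, M+2 0.2292, M+4 0.3428, M+6 0.2564, M+8 0.0959, M+10 0.0143. Base peak = M+4.
P(M+4) = C(5,2) × 0.57210^3 × 0.42790^2 = 10 × 0.18724742 × 0.18309841 = 0.342847 (base)
P(M+8) = C(5,4) × 0.57210^1 × 0.42790^4 = 5 × 0.5721 × 0.03352503 = 0.095898
Relative intensity = 0.095898 / 0.342847 × 100 = 28.0

28.0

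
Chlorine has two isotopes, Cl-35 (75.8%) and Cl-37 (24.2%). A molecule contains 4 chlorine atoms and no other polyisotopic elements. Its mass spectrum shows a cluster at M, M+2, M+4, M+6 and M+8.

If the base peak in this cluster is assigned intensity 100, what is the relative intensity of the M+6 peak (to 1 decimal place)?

10.2

(0.758 + 0.242)^4 gives M 0.3301, M+2 0.4216, M+4 0.2019, M+6 0.0430, M+8 0.0034; the largest is M+2.
P(M+2) = C(4,1) × 0.758^3 × 0.242^1 = 4 × 0.43551951 × 0.2420 = 0.421583 (base)
P(M+6) = C(4,3) × 0.758^1 × 0.242^3 = 4 × 0.7580 × 0.01417249 = 0.042971
Relative intensity = 0.042971 / 0.421583 × 100 = 10.2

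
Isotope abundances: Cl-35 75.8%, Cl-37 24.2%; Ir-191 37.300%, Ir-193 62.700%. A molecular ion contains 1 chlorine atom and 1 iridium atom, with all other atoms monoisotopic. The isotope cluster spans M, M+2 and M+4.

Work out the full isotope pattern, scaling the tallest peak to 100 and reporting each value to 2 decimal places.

Chlorine pattern (n=1): 0.7580 : 0.2420
Iridium pattern (n=1): 0.3730 : 0.6270
Convolve the two distributions (both contribute in 2-u steps):
  M: 0.7580×0.3730 = 0.282734
  M+2: 0.7580×0.6270 + 0.2420×0.3730 = 0.565532
  M+4: 0.2420×0.6270 = 0.151734
Scale to base peak (0.565532) = 100: 49.99 : 100.00 : 26.83

49.99 : 100.00 : 26.83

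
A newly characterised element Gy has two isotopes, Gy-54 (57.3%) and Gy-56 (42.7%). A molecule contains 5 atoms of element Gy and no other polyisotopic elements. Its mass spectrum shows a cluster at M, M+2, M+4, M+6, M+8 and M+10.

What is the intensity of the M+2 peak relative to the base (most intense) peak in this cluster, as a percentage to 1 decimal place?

Term probabilities: M 0.0618, M+2 0.2302, M+4 0.3430, M+6 0.2556, M+8 0.0952, M+10 0.0142. Base peak = M+4.
P(M+4) = C(5,2) × 0.573^3 × 0.427^2 = 10 × 0.18813252 × 0.182329 = 0.343020 (base)
P(M+2) = C(5,1) × 0.573^4 × 0.427^1 = 5 × 0.10779993 × 0.4270 = 0.230153
Relative intensity = 0.230153 / 0.343020 × 100 = 67.1

67.1%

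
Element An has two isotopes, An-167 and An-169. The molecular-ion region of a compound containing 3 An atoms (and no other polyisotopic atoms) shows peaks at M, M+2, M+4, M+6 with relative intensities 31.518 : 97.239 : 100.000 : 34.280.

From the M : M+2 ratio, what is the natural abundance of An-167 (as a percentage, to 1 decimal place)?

Let p = fractional abundance of An-167. I(M+2)/I(M) = [C(3,1)·p^2·(1−p)] / p^3 = 3·(1−p)/p = 97.239/31.518 = 3.0852
(1−p)/p = 3.0852/3 = 1.0284  ⇒  p = 1/(1 + 1.0284) = 0.4930
An-167: 49.3%, An-169: 50.7%.

49.3%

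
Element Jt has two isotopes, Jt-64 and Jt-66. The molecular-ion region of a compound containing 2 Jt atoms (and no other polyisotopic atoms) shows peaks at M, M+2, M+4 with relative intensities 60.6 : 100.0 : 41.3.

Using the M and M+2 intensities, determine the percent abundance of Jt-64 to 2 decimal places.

54.79%

Let p = fractional abundance of Jt-64. I(M+2)/I(M) = [C(2,1)·p^1·(1−p)] / p^2 = 2·(1−p)/p = 100.0/60.6 = 1.6502
(1−p)/p = 1.6502/2 = 0.8251  ⇒  p = 1/(1 + 0.8251) = 0.5479
Jt-64: 54.79%, Jt-66: 45.21%.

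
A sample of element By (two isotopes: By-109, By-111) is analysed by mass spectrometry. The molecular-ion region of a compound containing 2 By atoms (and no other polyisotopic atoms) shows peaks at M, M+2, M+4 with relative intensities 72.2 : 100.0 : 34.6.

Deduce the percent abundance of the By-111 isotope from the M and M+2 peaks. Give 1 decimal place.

Write p for the By-109 fraction. I(M+2)/I(M) = [C(2,1)·p^1·(1−p)] / p^2 = 2·(1−p)/p = 100.0/72.2 = 1.3850
(1−p)/p = 1.3850/2 = 0.6925  ⇒  p = 1/(1 + 0.6925) = 0.5908
By-109: 59.1%, By-111: 40.9%.

40.9%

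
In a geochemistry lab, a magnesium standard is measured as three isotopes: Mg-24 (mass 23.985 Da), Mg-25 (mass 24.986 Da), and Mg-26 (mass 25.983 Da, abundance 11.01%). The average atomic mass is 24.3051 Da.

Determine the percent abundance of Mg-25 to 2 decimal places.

The remaining 88.99% is split between Mg-24 (fraction x) and Mg-25 (fraction 0.8899 − x).
Substituting: 23.985x + 24.986(0.8899 − x) = 21.4443717
(23.985 − 24.986)x = -0.7906697  ⇒  x = 0.78988, y = 0.10002
Mg-24: 78.99%, Mg-25: 10.00%.

10.00%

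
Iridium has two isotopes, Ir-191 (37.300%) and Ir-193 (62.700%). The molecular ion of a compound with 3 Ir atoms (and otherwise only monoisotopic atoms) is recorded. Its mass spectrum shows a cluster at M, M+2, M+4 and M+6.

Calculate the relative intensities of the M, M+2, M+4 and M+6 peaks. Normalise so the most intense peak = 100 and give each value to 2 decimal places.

Each Ir atom is independently Ir-191 (p = 0.37300) or Ir-193 (q = 0.62700); the cluster is the binomial expansion (p + q)^3.
P(M) = 0.37300^3 = 0.051895
P(M+2) = 3 × 0.37300^2 × 0.62700^1 = 0.261702
P(M+4) = 3 × 0.37300^1 × 0.62700^2 = 0.439911
P(M+6) = 0.62700^3 = 0.246492
The M+4 peak is largest (0.439911); scaling to 100 gives 11.80 : 59.49 : 100.00 : 56.03.

11.80 : 59.49 : 100.00 : 56.03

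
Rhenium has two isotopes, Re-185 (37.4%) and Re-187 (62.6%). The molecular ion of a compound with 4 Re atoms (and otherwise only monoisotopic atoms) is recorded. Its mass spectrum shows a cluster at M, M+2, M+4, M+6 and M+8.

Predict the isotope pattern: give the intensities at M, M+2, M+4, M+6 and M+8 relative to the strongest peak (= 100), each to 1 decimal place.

5.3 : 35.7 : 89.6 : 100.0 : 41.8

Expanding (0.374 + 0.626)^4:
P(M) = 0.374^4 = 0.019565
P(M+2) = 4 × 0.374^3 × 0.626^1 = 0.130993
P(M+4) = 6 × 0.374^2 × 0.626^2 = 0.328884
P(M+6) = 4 × 0.374^1 × 0.626^3 = 0.366990
P(M+8) = 0.626^4 = 0.153567
The M+6 peak is largest (0.366990); scaling to 100 gives 5.3 : 35.7 : 89.6 : 100.0 : 41.8.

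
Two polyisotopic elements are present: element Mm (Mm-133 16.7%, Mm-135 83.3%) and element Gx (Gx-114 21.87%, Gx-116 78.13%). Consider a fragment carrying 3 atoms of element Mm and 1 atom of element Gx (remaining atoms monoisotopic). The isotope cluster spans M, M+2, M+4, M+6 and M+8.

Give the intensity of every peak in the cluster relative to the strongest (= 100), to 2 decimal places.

Element Mm pattern (n=3): 0.00465746 : 0.06969461 : 0.34763839 : 0.57800954
Element Gx pattern (n=1): 0.2187 : 0.7813
Convolve the two distributions (both contribute in 2-u steps):
  M: 0.00465746×0.2187 = 0.001019
  M+2: 0.00465746×0.7813 + 0.06969461×0.2187 = 0.018881
  M+4: 0.06969461×0.7813 + 0.34763839×0.2187 = 0.130481
  M+6: 0.34763839×0.7813 + 0.57800954×0.2187 = 0.398021
  M+8: 0.57800954×0.7813 = 0.451599
Scale to base peak (0.451599) = 100: 0.23 : 4.18 : 28.89 : 88.14 : 100.00

0.23 : 4.18 : 28.89 : 88.14 : 100.00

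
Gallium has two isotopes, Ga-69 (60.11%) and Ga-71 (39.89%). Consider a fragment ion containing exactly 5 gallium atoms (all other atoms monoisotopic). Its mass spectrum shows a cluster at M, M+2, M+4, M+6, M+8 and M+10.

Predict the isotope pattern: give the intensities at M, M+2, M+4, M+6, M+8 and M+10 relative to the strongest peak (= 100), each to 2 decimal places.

22.71 : 75.34 : 100.00 : 66.36 : 22.02 : 2.92

Each Ga atom is independently Ga-69 (p = 0.6011) or Ga-71 (q = 0.3989); the cluster is the binomial expansion (p + q)^5.
P(M) = 0.6011^5 = 0.078475
P(M+2) = 5 × 0.6011^4 × 0.3989^1 = 0.260388
P(M+4) = 10 × 0.6011^3 × 0.3989^2 = 0.345596
P(M+6) = 10 × 0.6011^2 × 0.3989^3 = 0.229343
P(M+8) = 5 × 0.6011^1 × 0.3989^4 = 0.076098
P(M+10) = 0.3989^5 = 0.010100
The M+4 peak is largest (0.345596); scaling to 100 gives 22.71 : 75.34 : 100.00 : 66.36 : 22.02 : 2.92.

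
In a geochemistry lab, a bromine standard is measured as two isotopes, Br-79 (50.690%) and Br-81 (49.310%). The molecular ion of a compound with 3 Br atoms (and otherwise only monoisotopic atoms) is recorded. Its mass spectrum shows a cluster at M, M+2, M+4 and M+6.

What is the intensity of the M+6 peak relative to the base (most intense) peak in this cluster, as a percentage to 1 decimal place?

Term probabilities: M 0.1302, M+2 0.3801, M+4 0.3698, M+6 0.1199. Base peak = M+2.
P(M+2) = C(3,1) × 0.50690^2 × 0.49310^1 = 3 × 0.25694761 × 0.4931 = 0.380103 (base)
P(M+6) = C(3,3) × 0.50690^0 × 0.49310^3 = 1 × 1.0000 × 0.11989609 = 0.119896
Relative intensity = 0.119896 / 0.380103 × 100 = 31.5

31.5%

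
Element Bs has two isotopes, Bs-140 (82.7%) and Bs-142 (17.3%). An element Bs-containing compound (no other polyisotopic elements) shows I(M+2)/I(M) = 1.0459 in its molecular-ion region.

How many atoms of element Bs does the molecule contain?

5

For n independent Bs atoms, I(M+2)/I(M) = n · (abundance Bs-142) / (abundance Bs-140) = n · 0.173/0.827.
n = 1.0459 × 0.827/0.173 = 5.00 ≈ 5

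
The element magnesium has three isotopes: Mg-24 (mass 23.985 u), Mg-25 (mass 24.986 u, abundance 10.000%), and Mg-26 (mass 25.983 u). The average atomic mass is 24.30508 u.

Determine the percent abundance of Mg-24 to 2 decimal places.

78.99%

The remaining 90.000% is split between Mg-24 (fraction x) and Mg-26 (fraction 0.90000 − x).
Substituting: 23.985x + 25.983(0.90000 − x) = 21.80648
(23.985 − 25.983)x = -1.57822  ⇒  x = 0.78990, y = 0.11010
Mg-24: 78.99%, Mg-26: 11.01%.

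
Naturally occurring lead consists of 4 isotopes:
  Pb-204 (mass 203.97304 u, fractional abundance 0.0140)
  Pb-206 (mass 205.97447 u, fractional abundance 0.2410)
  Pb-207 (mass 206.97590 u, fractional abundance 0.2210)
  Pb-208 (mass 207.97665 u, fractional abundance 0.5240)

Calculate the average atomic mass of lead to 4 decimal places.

Average mass = Σ (abundance × isotope mass) = 0.0140 × 203.97304 + 0.2410 × 205.97447 + 0.2210 × 206.97590 + 0.5240 × 207.97665
= 2.855623 + 49.639847 + 45.741674 + 108.979765 = 207.216909 u

207.2169 u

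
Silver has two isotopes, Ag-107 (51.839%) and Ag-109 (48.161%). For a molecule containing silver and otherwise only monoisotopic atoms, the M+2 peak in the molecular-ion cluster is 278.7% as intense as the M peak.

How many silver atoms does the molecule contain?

The M+2/M ratio from n Ag atoms is n · q/p = n · 0.48161/0.51839.
n = 2.787 × 0.51839/0.48161 = 3.00 ≈ 3

3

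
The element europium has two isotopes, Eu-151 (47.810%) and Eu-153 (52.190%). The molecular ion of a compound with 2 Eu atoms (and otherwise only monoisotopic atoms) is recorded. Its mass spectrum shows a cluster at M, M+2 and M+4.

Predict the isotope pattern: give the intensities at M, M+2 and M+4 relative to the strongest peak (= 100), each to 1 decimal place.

45.8 : 100.0 : 54.6

The 2 Eu atoms are independent, so intensities follow the terms of (0.47810 + 0.52190)^2.
P(M) = 0.47810^2 = 0.228580
P(M+2) = 2 × 0.47810^1 × 0.52190^1 = 0.499041
P(M+4) = 0.52190^2 = 0.272380
The M+2 peak is largest (0.499041); scaling to 100 gives 45.8 : 100.0 : 54.6.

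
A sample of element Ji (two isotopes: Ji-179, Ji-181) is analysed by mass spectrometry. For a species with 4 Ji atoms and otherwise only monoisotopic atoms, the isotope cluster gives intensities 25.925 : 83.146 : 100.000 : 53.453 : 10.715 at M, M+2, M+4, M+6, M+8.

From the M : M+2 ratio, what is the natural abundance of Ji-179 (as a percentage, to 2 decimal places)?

55.50%

If p is the fraction of Ji that is Ji-179, then I(M+2)/I(M) = [C(4,1)·p^3·(1−p)] / p^4 = 4·(1−p)/p = 83.146/25.925 = 3.2072
(1−p)/p = 3.2072/4 = 0.8018  ⇒  p = 1/(1 + 0.8018) = 0.5550
Ji-179: 55.50%, Ji-181: 44.50%.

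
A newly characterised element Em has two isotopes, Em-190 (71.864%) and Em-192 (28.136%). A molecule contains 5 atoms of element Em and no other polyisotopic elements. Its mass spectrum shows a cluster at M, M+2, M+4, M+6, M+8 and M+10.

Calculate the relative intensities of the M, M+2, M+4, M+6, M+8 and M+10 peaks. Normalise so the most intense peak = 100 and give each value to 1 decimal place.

51.1 : 100.0 : 78.3 : 30.7 : 6.0 : 0.5

Each Em atom is independently Em-190 (p = 0.71864) or Em-192 (q = 0.28136); the cluster is the binomial expansion (p + q)^5.
P(M) = 0.71864^5 = 0.191671
P(M+2) = 5 × 0.71864^4 × 0.28136^1 = 0.375213
P(M+4) = 10 × 0.71864^3 × 0.28136^2 = 0.293805
P(M+6) = 10 × 0.71864^2 × 0.28136^3 = 0.115030
P(M+8) = 5 × 0.71864^1 × 0.28136^4 = 0.022518
P(M+10) = 0.28136^5 = 0.001763
The M+2 peak is largest (0.375213); scaling to 100 gives 51.1 : 100.0 : 78.3 : 30.7 : 6.0 : 0.5.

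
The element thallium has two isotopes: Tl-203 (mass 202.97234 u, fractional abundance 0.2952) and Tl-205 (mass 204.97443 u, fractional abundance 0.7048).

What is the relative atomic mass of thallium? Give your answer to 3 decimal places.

Average mass = Σ (abundance × isotope mass) = 0.2952 × 202.97234 + 0.7048 × 204.97443
= 59.917435 + 144.465978 = 204.383413 u

204.383 u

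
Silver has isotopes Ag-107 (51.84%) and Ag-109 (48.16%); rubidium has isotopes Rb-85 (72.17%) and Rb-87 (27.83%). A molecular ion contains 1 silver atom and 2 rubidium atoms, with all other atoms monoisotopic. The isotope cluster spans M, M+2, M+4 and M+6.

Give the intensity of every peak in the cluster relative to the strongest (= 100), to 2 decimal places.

58.81 : 100.00 : 50.89 : 8.12

Silver pattern (n=1): 0.5184 : 0.4816
Rubidium pattern (n=2): 0.52085089 : 0.40169822 : 0.07745089
Convolve the two distributions (both contribute in 2-u steps):
  M: 0.5184×0.52085089 = 0.270009
  M+2: 0.5184×0.40169822 + 0.4816×0.52085089 = 0.459082
  M+4: 0.5184×0.07745089 + 0.4816×0.40169822 = 0.233608
  M+6: 0.4816×0.07745089 = 0.037300
Scale to base peak (0.459082) = 100: 58.81 : 100.00 : 50.89 : 8.12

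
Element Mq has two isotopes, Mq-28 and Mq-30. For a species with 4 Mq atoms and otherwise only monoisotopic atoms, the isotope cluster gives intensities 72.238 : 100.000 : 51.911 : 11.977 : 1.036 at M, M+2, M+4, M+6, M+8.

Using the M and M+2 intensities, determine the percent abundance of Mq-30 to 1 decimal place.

If p is the fraction of Mq that is Mq-28, then I(M+2)/I(M) = [C(4,1)·p^3·(1−p)] / p^4 = 4·(1−p)/p = 100.000/72.238 = 1.3843
(1−p)/p = 1.3843/4 = 0.3461  ⇒  p = 1/(1 + 0.3461) = 0.7429
Mq-28: 74.3%, Mq-30: 25.7%.

25.7%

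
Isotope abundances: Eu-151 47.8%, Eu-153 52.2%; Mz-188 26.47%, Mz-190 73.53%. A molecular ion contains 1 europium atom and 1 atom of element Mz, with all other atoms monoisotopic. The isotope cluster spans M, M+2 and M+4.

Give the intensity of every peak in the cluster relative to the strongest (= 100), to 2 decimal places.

Europium pattern (n=1): 0.4780 : 0.5220
Element Mz pattern (n=1): 0.2647 : 0.7353
Convolve the two distributions (both contribute in 2-u steps):
  M: 0.4780×0.2647 = 0.126527
  M+2: 0.4780×0.7353 + 0.5220×0.2647 = 0.489647
  M+4: 0.5220×0.7353 = 0.383827
Scale to base peak (0.489647) = 100: 25.84 : 100.00 : 78.39

25.84 : 100.00 : 78.39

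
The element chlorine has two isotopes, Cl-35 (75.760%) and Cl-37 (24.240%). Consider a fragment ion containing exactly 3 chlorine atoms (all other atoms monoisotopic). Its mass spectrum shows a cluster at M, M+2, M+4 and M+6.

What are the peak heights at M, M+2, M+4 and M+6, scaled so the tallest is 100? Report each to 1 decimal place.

100.0 : 96.0 : 30.7 : 3.3

Each Cl atom is independently Cl-35 (p = 0.75760) or Cl-37 (q = 0.24240); the cluster is the binomial expansion (p + q)^3.
P(M) = 0.75760^3 = 0.434830
P(M+2) = 3 × 0.75760^2 × 0.24240^1 = 0.417382
P(M+4) = 3 × 0.75760^1 × 0.24240^2 = 0.133545
P(M+6) = 0.24240^3 = 0.014243
The M peak is largest (0.434830); scaling to 100 gives 100.0 : 96.0 : 30.7 : 3.3.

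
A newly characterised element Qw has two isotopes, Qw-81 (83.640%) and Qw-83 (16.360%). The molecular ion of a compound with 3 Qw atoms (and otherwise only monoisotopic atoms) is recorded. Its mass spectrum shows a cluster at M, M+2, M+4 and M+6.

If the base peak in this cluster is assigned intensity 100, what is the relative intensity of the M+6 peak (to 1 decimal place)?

Term probabilities: M 0.5851, M+2 0.3433, M+4 0.0672, M+6 0.0044. Base peak = M.
P(M) = C(3,0) × 0.83640^3 × 0.16360^0 = 1 × 0.58511613 × 1.0000 = 0.585116 (base)
P(M+6) = C(3,3) × 0.83640^0 × 0.16360^3 = 1 × 1.0000 × 0.00437875 = 0.004379
Relative intensity = 0.004379 / 0.585116 × 100 = 0.7

0.7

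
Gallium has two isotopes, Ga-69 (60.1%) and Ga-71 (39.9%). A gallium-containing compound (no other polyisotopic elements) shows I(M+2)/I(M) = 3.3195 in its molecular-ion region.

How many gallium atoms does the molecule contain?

The M+2/M ratio from n Ga atoms is n · q/p = n · 0.399/0.601.
n = 3.3195 × 0.601/0.399 = 5.00 ≈ 5

5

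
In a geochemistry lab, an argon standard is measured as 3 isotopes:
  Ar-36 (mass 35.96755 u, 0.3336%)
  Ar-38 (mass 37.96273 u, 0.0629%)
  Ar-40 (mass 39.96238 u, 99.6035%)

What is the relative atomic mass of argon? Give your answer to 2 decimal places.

Average mass = Σ (abundance × isotope mass) = 0.003336 × 35.96755 + 0.000629 × 37.96273 + 0.996035 × 39.96238
= 0.119988 + 0.023879 + 39.803929 = 39.947796 u

39.95 u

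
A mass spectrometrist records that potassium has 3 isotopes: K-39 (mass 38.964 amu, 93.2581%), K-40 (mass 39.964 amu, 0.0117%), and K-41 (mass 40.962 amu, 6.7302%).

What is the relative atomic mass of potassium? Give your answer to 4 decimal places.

39.0986 amu

Average mass = Σ (abundance × isotope mass) = 0.932581 × 38.964 + 0.000117 × 39.964 + 0.067302 × 40.962
= 36.33709 + 0.00468 + 2.75682 = 39.09859 amu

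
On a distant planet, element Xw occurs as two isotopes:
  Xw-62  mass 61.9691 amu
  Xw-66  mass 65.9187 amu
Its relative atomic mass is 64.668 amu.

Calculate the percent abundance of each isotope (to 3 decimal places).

Xw-62: 31.666%, Xw-66: 68.334%

With x = fraction of Xw-62 (so Xw-66 is 1 − x):
61.9691·x + 65.9187·(1 − x) = 64.668
(61.9691 − 65.9187)·x = 64.668 − 65.9187
x = -1.2507 / -3.9496 = 0.31666 → 31.666% Xw-62, 68.334% Xw-66.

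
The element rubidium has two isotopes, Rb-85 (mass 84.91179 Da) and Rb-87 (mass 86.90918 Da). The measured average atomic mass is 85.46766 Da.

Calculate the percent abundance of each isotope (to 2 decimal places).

With x = fraction of Rb-85 (so Rb-87 is 1 − x):
84.91179·x + 86.90918·(1 − x) = 85.46766
(84.91179 − 86.90918)·x = 85.46766 − 86.90918
x = -1.44152 / -1.99739 = 0.72170 → 72.17% Rb-85, 27.83% Rb-87.

Rb-85: 72.17%, Rb-87: 27.83%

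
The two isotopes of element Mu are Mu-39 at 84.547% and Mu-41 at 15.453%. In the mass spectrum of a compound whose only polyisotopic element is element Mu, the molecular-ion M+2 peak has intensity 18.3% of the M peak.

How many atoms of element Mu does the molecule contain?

1

The M+2/M ratio from n Mu atoms is n · q/p = n · 0.15453/0.84547.
n = 0.183 × 0.84547/0.15453 = 1.00 ≈ 1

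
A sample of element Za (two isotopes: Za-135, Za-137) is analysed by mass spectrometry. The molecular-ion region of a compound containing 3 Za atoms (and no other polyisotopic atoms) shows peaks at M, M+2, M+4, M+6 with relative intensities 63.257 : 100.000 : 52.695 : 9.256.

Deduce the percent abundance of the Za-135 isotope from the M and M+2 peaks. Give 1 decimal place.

65.5%

If p is the fraction of Za that is Za-135, then I(M+2)/I(M) = [C(3,1)·p^2·(1−p)] / p^3 = 3·(1−p)/p = 100.000/63.257 = 1.5809
(1−p)/p = 1.5809/3 = 0.5270  ⇒  p = 1/(1 + 0.5270) = 0.6549
Za-135: 65.5%, Za-137: 34.5%.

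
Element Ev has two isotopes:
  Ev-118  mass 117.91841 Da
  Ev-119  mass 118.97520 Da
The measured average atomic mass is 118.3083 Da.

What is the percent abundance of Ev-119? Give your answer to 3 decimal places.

36.894%

Writing the weighted mean with unknown fraction x of Ev-118:
117.91841·x + 118.97520·(1 − x) = 118.3083
(117.91841 − 118.97520)·x = 118.3083 − 118.97520
x = -0.66690 / -1.05679 = 0.63106 → 63.106% Ev-118, 36.894% Ev-119.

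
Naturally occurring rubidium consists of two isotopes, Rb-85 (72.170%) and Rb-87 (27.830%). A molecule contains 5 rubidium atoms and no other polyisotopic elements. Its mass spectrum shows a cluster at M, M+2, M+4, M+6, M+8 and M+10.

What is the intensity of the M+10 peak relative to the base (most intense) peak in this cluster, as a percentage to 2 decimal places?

0.44%

Term probabilities: M 0.1958, M+2 0.3775, M+4 0.2911, M+6 0.1123, M+8 0.0216, M+10 0.0017. Base peak = M+2.
P(M+2) = C(5,1) × 0.72170^4 × 0.27830^1 = 5 × 0.27128565 × 0.2783 = 0.377494 (base)
P(M+10) = C(5,5) × 0.72170^0 × 0.27830^5 = 1 × 1.0000 × 0.00166942 = 0.001669
Relative intensity = 0.001669 / 0.377494 × 100 = 0.44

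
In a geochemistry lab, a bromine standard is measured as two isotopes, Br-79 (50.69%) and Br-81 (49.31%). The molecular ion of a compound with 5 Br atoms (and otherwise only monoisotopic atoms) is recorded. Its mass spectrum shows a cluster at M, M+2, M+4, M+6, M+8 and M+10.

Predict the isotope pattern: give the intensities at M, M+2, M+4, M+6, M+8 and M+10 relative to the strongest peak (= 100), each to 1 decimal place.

The 5 Br atoms are independent, so intensities follow the terms of (0.5069 + 0.4931)^5.
P(M) = 0.5069^5 = 0.033467
P(M+2) = 5 × 0.5069^4 × 0.4931^1 = 0.162777
P(M+4) = 10 × 0.5069^3 × 0.4931^2 = 0.316692
P(M+6) = 10 × 0.5069^2 × 0.4931^3 = 0.308070
P(M+8) = 5 × 0.5069^1 × 0.4931^4 = 0.149842
P(M+10) = 0.4931^5 = 0.029152
The M+4 peak is largest (0.316692); scaling to 100 gives 10.6 : 51.4 : 100.0 : 97.3 : 47.3 : 9.2.

10.6 : 51.4 : 100.0 : 97.3 : 47.3 : 9.2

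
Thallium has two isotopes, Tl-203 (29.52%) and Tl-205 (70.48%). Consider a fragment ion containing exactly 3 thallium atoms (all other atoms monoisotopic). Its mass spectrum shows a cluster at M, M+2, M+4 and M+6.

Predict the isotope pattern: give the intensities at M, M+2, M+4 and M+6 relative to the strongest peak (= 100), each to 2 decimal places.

5.85 : 41.88 : 100.00 : 79.58

Expanding (0.2952 + 0.7048)^3:
P(M) = 0.2952^3 = 0.025725
P(M+2) = 3 × 0.2952^2 × 0.7048^1 = 0.184255
P(M+4) = 3 × 0.2952^1 × 0.7048^2 = 0.439916
P(M+6) = 0.7048^3 = 0.350104
The M+4 peak is largest (0.439916); scaling to 100 gives 5.85 : 41.88 : 100.00 : 79.58.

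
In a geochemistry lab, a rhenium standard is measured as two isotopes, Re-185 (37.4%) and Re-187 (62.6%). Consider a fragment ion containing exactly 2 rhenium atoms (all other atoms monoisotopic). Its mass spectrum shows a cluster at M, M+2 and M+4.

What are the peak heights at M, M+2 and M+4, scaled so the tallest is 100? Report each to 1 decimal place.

Expanding (0.374 + 0.626)^2:
P(M) = 0.374^2 = 0.139876
P(M+2) = 2 × 0.374^1 × 0.626^1 = 0.468248
P(M+4) = 0.626^2 = 0.391876
The M+2 peak is largest (0.468248); scaling to 100 gives 29.9 : 100.0 : 83.7.

29.9 : 100.0 : 83.7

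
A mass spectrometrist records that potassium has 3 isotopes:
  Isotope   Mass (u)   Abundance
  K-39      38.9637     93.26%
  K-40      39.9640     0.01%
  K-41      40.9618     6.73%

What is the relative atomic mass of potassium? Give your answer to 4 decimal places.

The abundance-weighted mean is 0.9326 × 38.9637 + 0.0001 × 39.9640 + 0.0673 × 40.9618
= 36.33755 + 0.00400 + 2.75673 = 39.09828 u

39.0983 u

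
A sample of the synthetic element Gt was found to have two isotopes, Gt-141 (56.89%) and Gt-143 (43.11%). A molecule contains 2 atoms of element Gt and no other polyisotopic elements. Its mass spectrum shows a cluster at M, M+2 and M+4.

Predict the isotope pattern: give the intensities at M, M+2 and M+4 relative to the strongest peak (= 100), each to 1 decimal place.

The 2 Gt atoms are independent, so intensities follow the terms of (0.5689 + 0.4311)^2.
P(M) = 0.5689^2 = 0.323647
P(M+2) = 2 × 0.5689^1 × 0.4311^1 = 0.490506
P(M+4) = 0.4311^2 = 0.185847
The M+2 peak is largest (0.490506); scaling to 100 gives 66.0 : 100.0 : 37.9.

66.0 : 100.0 : 37.9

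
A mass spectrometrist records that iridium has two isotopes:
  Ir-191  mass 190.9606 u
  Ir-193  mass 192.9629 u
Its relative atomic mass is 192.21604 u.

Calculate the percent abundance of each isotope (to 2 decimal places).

Writing the weighted mean with unknown fraction x of Ir-191:
190.9606·x + 192.9629·(1 − x) = 192.21604
(190.9606 − 192.9629)·x = 192.21604 − 192.9629
x = -0.74686 / -2.0023 = 0.37300 → 37.30% Ir-191, 62.70% Ir-193.

Ir-191: 37.30%, Ir-193: 62.70%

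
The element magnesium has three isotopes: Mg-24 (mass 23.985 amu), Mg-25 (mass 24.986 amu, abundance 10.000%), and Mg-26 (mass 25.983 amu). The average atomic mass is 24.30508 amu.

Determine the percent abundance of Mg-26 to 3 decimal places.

Let x and y be the fractions of Mg-24 and Mg-26. Then x + y = 1 − 0.10000 = 0.90000 and 23.985x + 25.983y = 24.30508 − 0.10000×24.986 = 21.80648.
Substituting: 23.985x + 25.983(0.90000 − x) = 21.80648
(23.985 − 25.983)x = -1.57822  ⇒  x = 0.78990, y = 0.11010
Mg-24: 78.990%, Mg-26: 11.010%.

11.010%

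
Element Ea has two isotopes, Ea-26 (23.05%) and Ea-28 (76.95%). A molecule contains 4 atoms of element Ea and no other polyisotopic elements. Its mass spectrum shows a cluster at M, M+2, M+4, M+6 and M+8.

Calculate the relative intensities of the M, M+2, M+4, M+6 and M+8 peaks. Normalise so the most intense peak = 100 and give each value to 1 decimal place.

0.7 : 9.0 : 44.9 : 100.0 : 83.5

Each Ea atom is independently Ea-26 (p = 0.2305) or Ea-28 (q = 0.7695); the cluster is the binomial expansion (p + q)^4.
P(M) = 0.2305^4 = 0.002823
P(M+2) = 4 × 0.2305^3 × 0.7695^1 = 0.037695
P(M+4) = 6 × 0.2305^2 × 0.7695^2 = 0.188760
P(M+6) = 4 × 0.2305^1 × 0.7695^3 = 0.420104
P(M+8) = 0.7695^4 = 0.350618
The M+6 peak is largest (0.420104); scaling to 100 gives 0.7 : 9.0 : 44.9 : 100.0 : 83.5.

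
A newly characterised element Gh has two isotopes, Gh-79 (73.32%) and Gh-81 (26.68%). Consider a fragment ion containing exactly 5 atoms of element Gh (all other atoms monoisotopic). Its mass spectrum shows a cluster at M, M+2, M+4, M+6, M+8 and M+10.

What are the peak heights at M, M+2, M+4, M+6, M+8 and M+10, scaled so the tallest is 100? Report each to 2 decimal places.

The 5 Gh atoms are independent, so intensities follow the terms of (0.7332 + 0.2668)^5.
P(M) = 0.7332^5 = 0.211891
P(M+2) = 5 × 0.7332^4 × 0.2668^1 = 0.385519
P(M+4) = 10 × 0.7332^3 × 0.2668^2 = 0.280569
P(M+6) = 10 × 0.7332^2 × 0.2668^3 = 0.102095
P(M+8) = 5 × 0.7332^1 × 0.2668^4 = 0.018575
P(M+10) = 0.2668^5 = 0.001352
The M+2 peak is largest (0.385519); scaling to 100 gives 54.96 : 100.00 : 72.78 : 26.48 : 4.82 : 0.35.

54.96 : 100.00 : 72.78 : 26.48 : 4.82 : 0.35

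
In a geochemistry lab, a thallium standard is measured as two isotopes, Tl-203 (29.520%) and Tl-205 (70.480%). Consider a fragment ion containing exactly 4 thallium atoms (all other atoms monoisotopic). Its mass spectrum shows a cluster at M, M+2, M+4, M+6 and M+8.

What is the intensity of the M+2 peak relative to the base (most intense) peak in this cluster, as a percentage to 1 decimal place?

17.5%

Binomial terms of (0.29520 + 0.70480)^4: M 0.0076, M+2 0.0725, M+4 0.2597, M+6 0.4134, M+8 0.2468 → M+6 is the base peak.
P(M+6) = C(4,3) × 0.29520^1 × 0.70480^3 = 4 × 0.2952 × 0.35010449 = 0.413403 (base)
P(M+2) = C(4,1) × 0.29520^3 × 0.70480^1 = 4 × 0.02572463 × 0.7048 = 0.072523
Relative intensity = 0.072523 / 0.413403 × 100 = 17.5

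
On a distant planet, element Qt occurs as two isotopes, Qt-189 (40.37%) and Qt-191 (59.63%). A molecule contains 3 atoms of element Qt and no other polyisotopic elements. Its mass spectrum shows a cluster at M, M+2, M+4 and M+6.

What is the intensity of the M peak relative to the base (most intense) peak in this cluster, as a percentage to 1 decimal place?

Binomial terms of (0.4037 + 0.5963)^3: M 0.0658, M+2 0.2915, M+4 0.4306, M+6 0.2120 → M+4 is the base peak.
P(M+4) = C(3,2) × 0.4037^1 × 0.5963^2 = 3 × 0.4037 × 0.35557369 = 0.430635 (base)
P(M) = C(3,0) × 0.4037^3 × 0.5963^0 = 1 × 0.06579248 × 1.0000 = 0.065792
Relative intensity = 0.065792 / 0.430635 × 100 = 15.3

15.3%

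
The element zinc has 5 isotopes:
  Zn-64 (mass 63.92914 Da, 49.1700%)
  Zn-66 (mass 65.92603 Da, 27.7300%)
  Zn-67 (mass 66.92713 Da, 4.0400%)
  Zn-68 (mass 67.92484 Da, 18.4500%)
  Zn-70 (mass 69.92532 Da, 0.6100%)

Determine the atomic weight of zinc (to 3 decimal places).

Average mass = Σ (abundance × isotope mass) = 0.491700 × 63.92914 + 0.277300 × 65.92603 + 0.040400 × 66.92713 + 0.184500 × 67.92484 + 0.006100 × 69.92532
= 31.433958 + 18.281288 + 2.703856 + 12.532133 + 0.426544 = 65.377779 Da

65.378 Da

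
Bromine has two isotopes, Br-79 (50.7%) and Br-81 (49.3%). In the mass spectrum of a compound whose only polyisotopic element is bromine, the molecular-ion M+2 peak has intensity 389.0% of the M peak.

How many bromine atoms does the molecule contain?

With n Br atoms, P(M+2)/P(M) = C(n,1)·p^(n−1)q / p^n = n·q/p = n · 0.493/0.507.
n = 3.890 × 0.507/0.493 = 4.00 ≈ 4

4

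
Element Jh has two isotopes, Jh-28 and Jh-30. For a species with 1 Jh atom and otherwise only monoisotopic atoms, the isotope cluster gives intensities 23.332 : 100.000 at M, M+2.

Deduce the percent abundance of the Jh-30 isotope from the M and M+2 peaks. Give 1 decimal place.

Let p = fractional abundance of Jh-28. I(M+2)/I(M) = [C(1,1)·p^0·(1−p)] / p^1 = 1·(1−p)/p = 100.000/23.332 = 4.2860
(1−p)/p = 4.2860/1 = 4.2860  ⇒  p = 1/(1 + 4.2860) = 0.1892
Jh-28: 18.9%, Jh-30: 81.1%.

81.1%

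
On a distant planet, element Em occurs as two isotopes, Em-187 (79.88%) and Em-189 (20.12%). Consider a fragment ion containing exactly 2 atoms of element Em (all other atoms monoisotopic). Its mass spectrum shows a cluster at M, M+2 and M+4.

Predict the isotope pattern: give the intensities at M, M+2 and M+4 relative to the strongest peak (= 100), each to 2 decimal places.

100.00 : 50.38 : 6.34

Expanding (0.7988 + 0.2012)^2:
P(M) = 0.7988^2 = 0.638081
P(M+2) = 2 × 0.7988^1 × 0.2012^1 = 0.321437
P(M+4) = 0.2012^2 = 0.040481
The M peak is largest (0.638081); scaling to 100 gives 100.00 : 50.38 : 6.34.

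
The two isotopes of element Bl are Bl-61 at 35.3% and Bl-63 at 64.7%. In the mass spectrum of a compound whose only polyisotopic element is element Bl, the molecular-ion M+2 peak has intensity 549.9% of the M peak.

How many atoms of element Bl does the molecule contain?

The M+2/M ratio from n Bl atoms is n · q/p = n · 0.647/0.353.
n = 5.499 × 0.353/0.647 = 3.00 ≈ 3

3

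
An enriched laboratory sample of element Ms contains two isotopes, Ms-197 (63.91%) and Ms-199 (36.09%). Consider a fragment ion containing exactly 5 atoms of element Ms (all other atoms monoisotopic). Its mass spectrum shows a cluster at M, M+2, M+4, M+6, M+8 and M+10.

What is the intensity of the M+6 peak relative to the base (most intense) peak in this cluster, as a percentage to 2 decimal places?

Term probabilities: M 0.1066, M+2 0.3010, M+4 0.3400, M+6 0.1920, M+8 0.0542, M+10 0.0061. Base peak = M+4.
P(M+4) = C(5,2) × 0.6391^3 × 0.3609^2 = 10 × 0.26103963 × 0.13024881 = 0.340001 (base)
P(M+6) = C(5,3) × 0.6391^2 × 0.3609^3 = 10 × 0.40844881 × 0.0470068 = 0.191999
Relative intensity = 0.191999 / 0.340001 × 100 = 56.47

56.47%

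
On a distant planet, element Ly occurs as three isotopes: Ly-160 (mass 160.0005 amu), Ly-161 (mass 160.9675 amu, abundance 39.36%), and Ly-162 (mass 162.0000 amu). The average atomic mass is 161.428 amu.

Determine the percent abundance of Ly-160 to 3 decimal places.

The remaining 60.64% is split between Ly-160 (fraction x) and Ly-162 (fraction 0.6064 − x).
Substituting: 160.0005x + 162.0000(0.6064 − x) = 98.071192
(160.0005 − 162.0000)x = -0.165608  ⇒  x = 0.08282, y = 0.52358
Ly-160: 8.282%, Ly-162: 52.358%.

8.282%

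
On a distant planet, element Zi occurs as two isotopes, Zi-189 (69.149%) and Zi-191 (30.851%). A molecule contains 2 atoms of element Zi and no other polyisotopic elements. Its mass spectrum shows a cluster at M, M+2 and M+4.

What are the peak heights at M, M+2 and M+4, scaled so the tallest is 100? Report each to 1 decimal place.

100.0 : 89.2 : 19.9

Each Zi atom is independently Zi-189 (p = 0.69149) or Zi-191 (q = 0.30851); the cluster is the binomial expansion (p + q)^2.
P(M) = 0.69149^2 = 0.478158
P(M+2) = 2 × 0.69149^1 × 0.30851^1 = 0.426663
P(M+4) = 0.30851^2 = 0.095178
The M peak is largest (0.478158); scaling to 100 gives 100.0 : 89.2 : 19.9.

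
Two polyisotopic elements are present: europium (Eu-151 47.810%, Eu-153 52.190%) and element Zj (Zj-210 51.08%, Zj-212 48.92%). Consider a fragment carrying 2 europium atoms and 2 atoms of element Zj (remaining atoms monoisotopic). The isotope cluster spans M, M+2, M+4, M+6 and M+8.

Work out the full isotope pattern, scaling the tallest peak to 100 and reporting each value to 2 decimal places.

15.90 : 65.15 : 100.00 : 68.12 : 17.37

Europium pattern (n=2): 0.22857961 : 0.49904078 : 0.27237961
Element Zj pattern (n=2): 0.26091664 : 0.49976672 : 0.23931664
Convolve the two distributions (both contribute in 2-u steps):
  M: 0.22857961×0.26091664 = 0.059640
  M+2: 0.22857961×0.49976672 + 0.49904078×0.26091664 = 0.244445
  M+4: 0.22857961×0.23931664 + 0.49904078×0.49976672 + 0.27237961×0.26091664 = 0.375175
  M+6: 0.49904078×0.23931664 + 0.27237961×0.49976672 = 0.255555
  M+8: 0.27237961×0.23931664 = 0.065185
Scale to base peak (0.375175) = 100: 15.90 : 65.15 : 100.00 : 68.12 : 17.37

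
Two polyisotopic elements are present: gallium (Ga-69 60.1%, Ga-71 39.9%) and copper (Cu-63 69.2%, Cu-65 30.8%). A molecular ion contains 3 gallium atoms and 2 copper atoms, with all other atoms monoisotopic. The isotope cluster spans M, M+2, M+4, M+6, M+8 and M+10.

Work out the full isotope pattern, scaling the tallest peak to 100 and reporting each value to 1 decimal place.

Gallium pattern (n=3): 0.2170818 : 0.4323576 : 0.2870394 : 0.0635212
Copper pattern (n=2): 0.478864 : 0.426272 : 0.094864
Convolve the two distributions (both contribute in 2-u steps):
  M: 0.2170818×0.478864 = 0.103953
  M+2: 0.2170818×0.426272 + 0.4323576×0.478864 = 0.299576
  M+4: 0.2170818×0.094864 + 0.4323576×0.426272 + 0.2870394×0.478864 = 0.342348
  M+6: 0.4323576×0.094864 + 0.2870394×0.426272 + 0.0635212×0.478864 = 0.193790
  M+8: 0.2870394×0.094864 + 0.0635212×0.426272 = 0.054307
  M+10: 0.0635212×0.094864 = 0.006026
Scale to base peak (0.342348) = 100: 30.4 : 87.5 : 100.0 : 56.6 : 15.9 : 1.8

30.4 : 87.5 : 100.0 : 56.6 : 15.9 : 1.8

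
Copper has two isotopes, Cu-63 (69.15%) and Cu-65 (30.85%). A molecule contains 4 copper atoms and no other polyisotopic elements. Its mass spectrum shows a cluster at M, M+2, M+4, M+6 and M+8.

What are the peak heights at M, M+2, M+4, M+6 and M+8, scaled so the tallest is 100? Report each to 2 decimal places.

56.04 : 100.00 : 66.92 : 19.90 : 2.22

The 4 Cu atoms are independent, so intensities follow the terms of (0.6915 + 0.3085)^4.
P(M) = 0.6915^4 = 0.228649
P(M+2) = 4 × 0.6915^3 × 0.3085^1 = 0.408030
P(M+4) = 6 × 0.6915^2 × 0.3085^2 = 0.273052
P(M+6) = 4 × 0.6915^1 × 0.3085^3 = 0.081212
P(M+8) = 0.3085^4 = 0.009058
The M+2 peak is largest (0.408030); scaling to 100 gives 56.04 : 100.00 : 66.92 : 19.90 : 2.22.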